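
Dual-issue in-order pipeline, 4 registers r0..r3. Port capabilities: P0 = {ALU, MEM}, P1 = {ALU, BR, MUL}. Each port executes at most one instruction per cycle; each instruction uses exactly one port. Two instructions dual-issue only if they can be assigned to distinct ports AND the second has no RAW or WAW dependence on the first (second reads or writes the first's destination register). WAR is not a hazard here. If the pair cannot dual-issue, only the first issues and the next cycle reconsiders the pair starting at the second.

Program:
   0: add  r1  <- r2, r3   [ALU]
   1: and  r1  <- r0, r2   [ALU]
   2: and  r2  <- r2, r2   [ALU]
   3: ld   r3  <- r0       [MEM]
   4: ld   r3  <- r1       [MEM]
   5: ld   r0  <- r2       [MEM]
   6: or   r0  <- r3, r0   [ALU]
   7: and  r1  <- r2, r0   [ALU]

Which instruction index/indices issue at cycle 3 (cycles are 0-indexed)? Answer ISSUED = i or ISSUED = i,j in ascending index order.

c0: i0 add.ALU  WAW r1
c1: i1/i2 and.ALU and.ALU  dual
c2: i3 ld.MEM  no-port MEM/MEM
c3: i4 ld.MEM  no-port MEM/MEM
c4: i5 ld.MEM  RAW+WAW r0
c5: i6 or.ALU  RAW r0
c6: i7 and.ALU  tail

ISSUED = 4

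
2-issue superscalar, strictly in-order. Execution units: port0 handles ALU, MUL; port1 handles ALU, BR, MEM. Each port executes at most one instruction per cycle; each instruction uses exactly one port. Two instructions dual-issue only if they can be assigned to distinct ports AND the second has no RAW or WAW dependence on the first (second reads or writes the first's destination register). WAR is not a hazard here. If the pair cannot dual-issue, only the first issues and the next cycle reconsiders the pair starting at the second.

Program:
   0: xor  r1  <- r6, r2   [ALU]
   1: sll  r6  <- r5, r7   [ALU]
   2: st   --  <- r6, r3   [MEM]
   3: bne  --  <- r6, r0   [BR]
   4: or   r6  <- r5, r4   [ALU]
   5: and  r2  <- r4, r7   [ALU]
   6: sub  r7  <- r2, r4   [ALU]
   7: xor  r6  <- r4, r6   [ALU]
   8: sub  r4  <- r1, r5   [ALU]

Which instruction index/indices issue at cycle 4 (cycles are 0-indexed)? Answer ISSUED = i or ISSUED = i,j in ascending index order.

t=0 i0,i1:xor;sll ; pair
t=1 i2:st ; no-port MEM/BR
t=2 i3,i4:bne;or ; pair
t=3 i5:and ; RAW r2
t=4 i6,i7:sub;xor ; pair
t=5 i8:sub ; tail

ISSUED = 6,7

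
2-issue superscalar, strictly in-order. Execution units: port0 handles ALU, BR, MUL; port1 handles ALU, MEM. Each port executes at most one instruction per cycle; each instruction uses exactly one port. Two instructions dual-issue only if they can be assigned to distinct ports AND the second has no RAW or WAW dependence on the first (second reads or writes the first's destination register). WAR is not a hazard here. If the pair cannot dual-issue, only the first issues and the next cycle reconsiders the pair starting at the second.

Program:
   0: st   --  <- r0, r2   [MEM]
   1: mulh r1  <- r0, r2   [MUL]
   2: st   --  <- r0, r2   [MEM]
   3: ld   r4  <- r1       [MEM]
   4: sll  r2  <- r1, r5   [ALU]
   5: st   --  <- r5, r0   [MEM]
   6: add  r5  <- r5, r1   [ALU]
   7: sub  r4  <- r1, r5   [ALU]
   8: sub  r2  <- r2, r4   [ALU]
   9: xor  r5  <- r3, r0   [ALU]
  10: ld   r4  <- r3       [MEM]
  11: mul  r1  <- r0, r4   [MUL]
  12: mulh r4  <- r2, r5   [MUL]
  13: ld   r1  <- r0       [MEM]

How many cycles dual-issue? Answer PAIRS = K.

  cy0 -> i0+i1 (st;mulh) 2-wide
  cy1 -> i2 (st) no-port MEM/MEM
  cy2 -> i3+i4 (ld;sll) 2-wide
  cy3 -> i5+i6 (st;add) 2-wide
  cy4 -> i7 (sub) RAW r4
  cy5 -> i8+i9 (sub;xor) 2-wide
  cy6 -> i10 (ld) RAW r4
  cy7 -> i11 (mul) no-port MUL/MUL
  cy8 -> i12+i13 (mulh;ld) 2-wide

PAIRS = 5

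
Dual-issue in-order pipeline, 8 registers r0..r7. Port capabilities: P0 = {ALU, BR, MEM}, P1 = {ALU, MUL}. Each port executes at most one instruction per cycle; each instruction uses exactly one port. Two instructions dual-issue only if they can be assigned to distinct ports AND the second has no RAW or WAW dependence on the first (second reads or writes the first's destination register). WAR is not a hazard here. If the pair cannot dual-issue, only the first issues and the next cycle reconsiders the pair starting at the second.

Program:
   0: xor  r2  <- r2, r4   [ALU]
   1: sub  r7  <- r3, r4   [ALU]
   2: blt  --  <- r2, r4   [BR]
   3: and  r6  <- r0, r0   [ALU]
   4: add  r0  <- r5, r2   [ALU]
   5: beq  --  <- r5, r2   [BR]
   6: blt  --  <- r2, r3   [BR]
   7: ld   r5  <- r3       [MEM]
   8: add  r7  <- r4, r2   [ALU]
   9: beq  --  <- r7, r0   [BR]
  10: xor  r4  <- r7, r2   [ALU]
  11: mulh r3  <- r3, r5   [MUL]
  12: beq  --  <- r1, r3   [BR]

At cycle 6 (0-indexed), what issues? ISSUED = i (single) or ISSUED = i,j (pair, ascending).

ISSUED = 11

t=0 i0,i1:xor.ALU+sub.ALU ; pair
t=1 i2,i3:blt.BR+and.ALU ; pair
t=2 i4,i5:add.ALU+beq.BR ; pair
t=3 i6:blt.BR ; no-port BR/MEM
t=4 i7,i8:ld.MEM+add.ALU ; pair
t=5 i9,i10:beq.BR+xor.ALU ; pair
t=6 i11:mulh.MUL ; RAW r3
t=7 i12:beq.BR ; tail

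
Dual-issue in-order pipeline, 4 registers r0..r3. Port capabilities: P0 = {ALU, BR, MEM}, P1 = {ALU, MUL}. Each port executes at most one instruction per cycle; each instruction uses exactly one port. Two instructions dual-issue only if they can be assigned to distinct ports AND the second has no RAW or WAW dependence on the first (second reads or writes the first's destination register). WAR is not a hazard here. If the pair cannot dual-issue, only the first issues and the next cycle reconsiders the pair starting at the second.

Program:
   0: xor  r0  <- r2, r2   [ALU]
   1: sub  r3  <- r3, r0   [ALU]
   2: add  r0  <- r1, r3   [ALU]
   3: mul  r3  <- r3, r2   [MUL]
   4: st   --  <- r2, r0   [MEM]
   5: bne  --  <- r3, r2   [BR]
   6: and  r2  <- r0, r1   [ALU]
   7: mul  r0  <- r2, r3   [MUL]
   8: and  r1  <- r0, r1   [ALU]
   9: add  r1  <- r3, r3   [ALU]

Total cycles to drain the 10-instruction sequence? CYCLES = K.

CYCLES = 8

[0] i0  xor.ALU  -- RAW r0
[1] i1  sub.ALU  -- RAW r3
[2] i2&i3  add.ALU/mul.MUL  -- pair
[3] i4  st.MEM  -- no-port MEM/BR
[4] i5&i6  bne.BR/and.ALU  -- pair
[5] i7  mul.MUL  -- RAW r0
[6] i8  and.ALU  -- WAW r1
[7] i9  add.ALU  -- tail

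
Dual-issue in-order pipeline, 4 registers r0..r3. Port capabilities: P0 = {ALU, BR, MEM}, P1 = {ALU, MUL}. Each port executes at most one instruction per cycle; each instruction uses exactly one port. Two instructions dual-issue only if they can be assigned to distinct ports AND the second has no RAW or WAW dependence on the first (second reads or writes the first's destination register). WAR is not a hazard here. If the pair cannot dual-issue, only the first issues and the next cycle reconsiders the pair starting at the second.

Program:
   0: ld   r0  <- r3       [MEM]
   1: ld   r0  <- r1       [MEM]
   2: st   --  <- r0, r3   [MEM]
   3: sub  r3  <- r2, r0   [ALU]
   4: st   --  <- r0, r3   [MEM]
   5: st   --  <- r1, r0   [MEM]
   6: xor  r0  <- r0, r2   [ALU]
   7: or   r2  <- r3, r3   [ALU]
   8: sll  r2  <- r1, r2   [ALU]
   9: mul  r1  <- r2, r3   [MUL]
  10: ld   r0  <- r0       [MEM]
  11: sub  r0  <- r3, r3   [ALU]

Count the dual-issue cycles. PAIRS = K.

PAIRS = 3

[0] i0  ld  -- no-port MEM/MEM
[1] i1  ld  -- no-port MEM/MEM
[2] i2,i3  st sub  -- pair
[3] i4  st  -- no-port MEM/MEM
[4] i5,i6  st xor  -- pair
[5] i7  or  -- RAW+WAW r2
[6] i8  sll  -- RAW r2
[7] i9,i10  mul ld  -- pair
[8] i11  sub  -- tail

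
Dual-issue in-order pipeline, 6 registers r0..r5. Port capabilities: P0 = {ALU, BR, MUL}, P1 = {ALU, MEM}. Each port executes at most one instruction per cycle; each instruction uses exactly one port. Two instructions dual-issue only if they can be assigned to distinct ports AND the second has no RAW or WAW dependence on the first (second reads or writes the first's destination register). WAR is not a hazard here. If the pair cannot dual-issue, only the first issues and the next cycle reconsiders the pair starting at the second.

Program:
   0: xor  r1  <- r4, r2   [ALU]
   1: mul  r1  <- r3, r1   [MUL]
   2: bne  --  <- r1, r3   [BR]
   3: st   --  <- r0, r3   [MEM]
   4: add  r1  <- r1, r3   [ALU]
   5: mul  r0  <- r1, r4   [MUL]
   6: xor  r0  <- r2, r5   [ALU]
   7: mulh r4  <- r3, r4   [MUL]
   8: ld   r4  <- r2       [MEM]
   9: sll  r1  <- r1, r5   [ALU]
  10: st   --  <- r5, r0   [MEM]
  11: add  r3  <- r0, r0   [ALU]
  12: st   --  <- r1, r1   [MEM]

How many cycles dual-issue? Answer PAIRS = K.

PAIRS = 4

t=0 i0:xor.ALU ; RAW+WAW r1
t=1 i1:mul.MUL ; no-port MUL/BR
t=2 i2,i3:bne.BR+st.MEM ; 2-wide
t=3 i4:add.ALU ; RAW r1
t=4 i5:mul.MUL ; WAW r0
t=5 i6,i7:xor.ALU+mulh.MUL ; 2-wide
t=6 i8,i9:ld.MEM+sll.ALU ; 2-wide
t=7 i10,i11:st.MEM+add.ALU ; 2-wide
t=8 i12:st.MEM ; tail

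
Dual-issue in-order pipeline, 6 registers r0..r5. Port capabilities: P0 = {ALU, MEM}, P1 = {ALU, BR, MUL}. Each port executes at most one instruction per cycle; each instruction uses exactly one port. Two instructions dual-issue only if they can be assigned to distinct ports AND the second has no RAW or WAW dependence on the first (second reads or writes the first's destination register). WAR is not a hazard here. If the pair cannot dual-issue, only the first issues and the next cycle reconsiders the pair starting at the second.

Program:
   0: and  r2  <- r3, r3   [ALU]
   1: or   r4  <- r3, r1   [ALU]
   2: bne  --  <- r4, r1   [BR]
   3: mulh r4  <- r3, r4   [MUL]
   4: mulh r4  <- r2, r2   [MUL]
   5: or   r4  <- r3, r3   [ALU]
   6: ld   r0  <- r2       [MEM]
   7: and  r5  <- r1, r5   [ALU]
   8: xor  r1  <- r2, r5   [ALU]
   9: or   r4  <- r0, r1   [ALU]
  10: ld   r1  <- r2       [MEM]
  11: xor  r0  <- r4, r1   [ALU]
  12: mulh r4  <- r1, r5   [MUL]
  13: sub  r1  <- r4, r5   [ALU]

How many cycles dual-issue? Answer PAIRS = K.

  cy0 -> i0,i1 (and.ALU/or.ALU) pair
  cy1 -> i2 (bne.BR) no-port BR/MUL
  cy2 -> i3 (mulh.MUL) no-port MUL/MUL
  cy3 -> i4 (mulh.MUL) WAW r4
  cy4 -> i5,i6 (or.ALU/ld.MEM) pair
  cy5 -> i7 (and.ALU) RAW r5
  cy6 -> i8 (xor.ALU) RAW r1
  cy7 -> i9,i10 (or.ALU/ld.MEM) pair
  cy8 -> i11,i12 (xor.ALU/mulh.MUL) pair
  cy9 -> i13 (sub.ALU) tail

PAIRS = 4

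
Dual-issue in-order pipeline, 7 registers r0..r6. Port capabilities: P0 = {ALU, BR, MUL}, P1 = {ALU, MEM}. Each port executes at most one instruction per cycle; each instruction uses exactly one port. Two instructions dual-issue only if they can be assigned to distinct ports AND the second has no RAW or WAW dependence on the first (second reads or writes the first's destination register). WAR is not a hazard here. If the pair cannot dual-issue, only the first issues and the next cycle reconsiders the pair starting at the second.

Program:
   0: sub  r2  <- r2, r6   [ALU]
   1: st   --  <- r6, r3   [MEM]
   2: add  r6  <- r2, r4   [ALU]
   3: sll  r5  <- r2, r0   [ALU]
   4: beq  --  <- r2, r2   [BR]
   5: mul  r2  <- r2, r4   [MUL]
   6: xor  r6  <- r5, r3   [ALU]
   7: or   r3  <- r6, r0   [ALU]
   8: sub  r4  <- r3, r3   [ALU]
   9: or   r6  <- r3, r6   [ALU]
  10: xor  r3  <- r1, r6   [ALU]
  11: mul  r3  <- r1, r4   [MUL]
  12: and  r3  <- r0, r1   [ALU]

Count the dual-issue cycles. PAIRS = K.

PAIRS = 4

  cy0 -> i0&i1 (sub/st) 2-wide
  cy1 -> i2&i3 (add/sll) 2-wide
  cy2 -> i4 (beq) no-port BR/MUL
  cy3 -> i5&i6 (mul/xor) 2-wide
  cy4 -> i7 (or) RAW r3
  cy5 -> i8&i9 (sub/or) 2-wide
  cy6 -> i10 (xor) WAW r3
  cy7 -> i11 (mul) WAW r3
  cy8 -> i12 (and) tail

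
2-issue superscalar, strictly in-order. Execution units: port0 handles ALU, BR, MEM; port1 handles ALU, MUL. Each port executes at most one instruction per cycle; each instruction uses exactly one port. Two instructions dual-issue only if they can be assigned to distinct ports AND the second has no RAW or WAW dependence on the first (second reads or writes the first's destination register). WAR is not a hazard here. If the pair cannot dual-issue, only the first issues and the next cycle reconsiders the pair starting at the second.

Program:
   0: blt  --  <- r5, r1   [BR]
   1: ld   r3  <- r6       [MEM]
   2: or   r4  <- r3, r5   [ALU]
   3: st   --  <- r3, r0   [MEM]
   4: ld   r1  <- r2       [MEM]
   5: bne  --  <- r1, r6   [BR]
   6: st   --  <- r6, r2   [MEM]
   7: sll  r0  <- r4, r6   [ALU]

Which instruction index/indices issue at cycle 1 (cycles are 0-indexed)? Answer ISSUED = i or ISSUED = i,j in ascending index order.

[0] i0  blt.BR  -- no-port BR/MEM
[1] i1  ld.MEM  -- RAW r3
[2] i2&i3  or.ALU st.MEM  -- 2-wide
[3] i4  ld.MEM  -- no-port MEM/BR
[4] i5  bne.BR  -- no-port BR/MEM
[5] i6&i7  st.MEM sll.ALU  -- 2-wide

ISSUED = 1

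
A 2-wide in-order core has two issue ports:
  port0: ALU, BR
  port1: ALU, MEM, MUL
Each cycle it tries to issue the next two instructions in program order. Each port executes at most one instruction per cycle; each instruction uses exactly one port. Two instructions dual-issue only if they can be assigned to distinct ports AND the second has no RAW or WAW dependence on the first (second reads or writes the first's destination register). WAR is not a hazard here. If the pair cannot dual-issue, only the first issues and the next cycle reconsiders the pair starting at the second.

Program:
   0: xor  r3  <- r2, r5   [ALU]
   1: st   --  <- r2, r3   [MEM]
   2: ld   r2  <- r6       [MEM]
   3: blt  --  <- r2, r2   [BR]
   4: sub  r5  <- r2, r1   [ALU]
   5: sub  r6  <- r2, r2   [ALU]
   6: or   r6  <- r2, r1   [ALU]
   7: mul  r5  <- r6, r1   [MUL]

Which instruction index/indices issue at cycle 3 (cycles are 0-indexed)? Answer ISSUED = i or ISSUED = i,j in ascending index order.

0. xor @i0  | RAW r3
1. st @i1  | no-port MEM/MEM
2. ld @i2  | RAW r2
3. blt sub @i3,i4  | dual
4. sub @i5  | WAW r6
5. or @i6  | RAW r6
6. mul @i7  | tail

ISSUED = 3,4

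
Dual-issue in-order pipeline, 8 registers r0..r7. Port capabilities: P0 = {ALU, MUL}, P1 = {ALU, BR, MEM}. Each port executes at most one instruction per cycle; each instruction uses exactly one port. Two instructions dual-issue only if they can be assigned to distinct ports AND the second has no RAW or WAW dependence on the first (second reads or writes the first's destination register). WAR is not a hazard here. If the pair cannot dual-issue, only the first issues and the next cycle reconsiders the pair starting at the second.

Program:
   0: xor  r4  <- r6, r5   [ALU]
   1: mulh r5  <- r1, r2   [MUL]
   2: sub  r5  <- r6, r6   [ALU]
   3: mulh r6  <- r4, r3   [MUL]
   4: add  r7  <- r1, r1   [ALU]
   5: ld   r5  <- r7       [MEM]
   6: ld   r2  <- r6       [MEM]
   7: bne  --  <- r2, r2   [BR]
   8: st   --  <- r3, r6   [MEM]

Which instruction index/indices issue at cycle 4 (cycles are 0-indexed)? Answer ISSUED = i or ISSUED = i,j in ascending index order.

0. xor.ALU mulh.MUL @i0+i1  | pair
1. sub.ALU mulh.MUL @i2+i3  | pair
2. add.ALU @i4  | RAW r7
3. ld.MEM @i5  | no-port MEM/MEM
4. ld.MEM @i6  | no-port MEM/BR
5. bne.BR @i7  | no-port BR/MEM
6. st.MEM @i8  | tail

ISSUED = 6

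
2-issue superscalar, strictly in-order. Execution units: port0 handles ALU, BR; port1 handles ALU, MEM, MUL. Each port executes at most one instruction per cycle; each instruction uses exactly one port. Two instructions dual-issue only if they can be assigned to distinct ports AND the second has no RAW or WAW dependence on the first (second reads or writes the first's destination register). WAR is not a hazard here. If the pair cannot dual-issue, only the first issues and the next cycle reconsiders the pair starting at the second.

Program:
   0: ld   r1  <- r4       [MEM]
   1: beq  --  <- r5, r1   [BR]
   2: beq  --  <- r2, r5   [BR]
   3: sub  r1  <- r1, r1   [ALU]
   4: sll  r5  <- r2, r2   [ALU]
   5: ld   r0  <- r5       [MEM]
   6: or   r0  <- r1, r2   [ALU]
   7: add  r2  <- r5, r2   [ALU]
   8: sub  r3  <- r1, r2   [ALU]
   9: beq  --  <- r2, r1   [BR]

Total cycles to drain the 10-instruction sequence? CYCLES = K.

[0] i0  ld.MEM  -- RAW r1
[1] i1  beq.BR  -- no-port BR/BR
[2] i2&i3  beq.BR+sub.ALU  -- dual
[3] i4  sll.ALU  -- RAW r5
[4] i5  ld.MEM  -- WAW r0
[5] i6&i7  or.ALU+add.ALU  -- dual
[6] i8&i9  sub.ALU+beq.BR  -- dual

CYCLES = 7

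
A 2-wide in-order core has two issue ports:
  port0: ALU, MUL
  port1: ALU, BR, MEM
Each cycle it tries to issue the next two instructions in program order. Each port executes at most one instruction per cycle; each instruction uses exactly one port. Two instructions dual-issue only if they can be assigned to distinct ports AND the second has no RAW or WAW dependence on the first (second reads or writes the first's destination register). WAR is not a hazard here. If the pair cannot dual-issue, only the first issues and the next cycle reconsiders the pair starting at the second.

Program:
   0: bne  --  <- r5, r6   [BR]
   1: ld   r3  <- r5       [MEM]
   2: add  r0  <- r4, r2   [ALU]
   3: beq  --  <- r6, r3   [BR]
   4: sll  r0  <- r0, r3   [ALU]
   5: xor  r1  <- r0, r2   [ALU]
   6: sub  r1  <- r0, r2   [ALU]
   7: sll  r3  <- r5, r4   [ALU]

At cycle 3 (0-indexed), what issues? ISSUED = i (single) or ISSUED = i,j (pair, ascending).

ISSUED = 5

#0 head=0: bne.BR i0 no-port BR/MEM
#1 head=1: ld.MEM;add.ALU i1,i2 2-wide
#2 head=3: beq.BR;sll.ALU i3,i4 2-wide
#3 head=5: xor.ALU i5 WAW r1
#4 head=6: sub.ALU;sll.ALU i6,i7 2-wide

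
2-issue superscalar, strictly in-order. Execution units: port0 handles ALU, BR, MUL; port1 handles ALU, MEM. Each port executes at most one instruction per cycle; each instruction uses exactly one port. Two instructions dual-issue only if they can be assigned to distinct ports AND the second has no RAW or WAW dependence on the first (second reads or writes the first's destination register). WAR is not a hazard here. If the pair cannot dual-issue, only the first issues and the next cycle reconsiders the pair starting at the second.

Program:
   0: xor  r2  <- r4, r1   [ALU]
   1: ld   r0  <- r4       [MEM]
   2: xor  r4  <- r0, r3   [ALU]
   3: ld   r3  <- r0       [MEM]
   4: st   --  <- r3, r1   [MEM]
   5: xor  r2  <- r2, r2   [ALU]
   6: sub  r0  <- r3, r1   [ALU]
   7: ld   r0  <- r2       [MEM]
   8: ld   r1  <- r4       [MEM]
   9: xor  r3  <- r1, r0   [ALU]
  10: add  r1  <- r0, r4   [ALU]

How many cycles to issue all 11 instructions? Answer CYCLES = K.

CYCLES = 7

0. xor/ld @i0/i1  | dual
1. xor/ld @i2/i3  | dual
2. st/xor @i4/i5  | dual
3. sub @i6  | WAW r0
4. ld @i7  | no-port MEM/MEM
5. ld @i8  | RAW r1
6. xor/add @i9/i10  | dual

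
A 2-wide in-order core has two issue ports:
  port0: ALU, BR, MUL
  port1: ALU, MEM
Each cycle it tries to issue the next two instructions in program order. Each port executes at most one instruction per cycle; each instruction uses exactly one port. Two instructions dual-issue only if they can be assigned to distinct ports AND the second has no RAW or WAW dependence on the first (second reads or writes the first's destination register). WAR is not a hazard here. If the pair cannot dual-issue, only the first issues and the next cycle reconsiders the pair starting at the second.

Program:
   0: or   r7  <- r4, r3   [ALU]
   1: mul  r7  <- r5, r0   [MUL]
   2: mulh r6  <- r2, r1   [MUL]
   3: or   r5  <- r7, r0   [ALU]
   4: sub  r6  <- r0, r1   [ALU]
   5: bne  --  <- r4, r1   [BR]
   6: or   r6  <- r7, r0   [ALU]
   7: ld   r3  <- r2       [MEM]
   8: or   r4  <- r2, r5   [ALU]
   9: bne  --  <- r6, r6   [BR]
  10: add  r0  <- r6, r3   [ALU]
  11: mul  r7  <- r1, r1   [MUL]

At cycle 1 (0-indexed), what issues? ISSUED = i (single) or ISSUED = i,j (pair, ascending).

#0 head=0: or i0 WAW r7
#1 head=1: mul i1 no-port MUL/MUL
#2 head=2: mulh;or i2&i3 dual
#3 head=4: sub;bne i4&i5 dual
#4 head=6: or;ld i6&i7 dual
#5 head=8: or;bne i8&i9 dual
#6 head=10: add;mul i10&i11 dual

ISSUED = 1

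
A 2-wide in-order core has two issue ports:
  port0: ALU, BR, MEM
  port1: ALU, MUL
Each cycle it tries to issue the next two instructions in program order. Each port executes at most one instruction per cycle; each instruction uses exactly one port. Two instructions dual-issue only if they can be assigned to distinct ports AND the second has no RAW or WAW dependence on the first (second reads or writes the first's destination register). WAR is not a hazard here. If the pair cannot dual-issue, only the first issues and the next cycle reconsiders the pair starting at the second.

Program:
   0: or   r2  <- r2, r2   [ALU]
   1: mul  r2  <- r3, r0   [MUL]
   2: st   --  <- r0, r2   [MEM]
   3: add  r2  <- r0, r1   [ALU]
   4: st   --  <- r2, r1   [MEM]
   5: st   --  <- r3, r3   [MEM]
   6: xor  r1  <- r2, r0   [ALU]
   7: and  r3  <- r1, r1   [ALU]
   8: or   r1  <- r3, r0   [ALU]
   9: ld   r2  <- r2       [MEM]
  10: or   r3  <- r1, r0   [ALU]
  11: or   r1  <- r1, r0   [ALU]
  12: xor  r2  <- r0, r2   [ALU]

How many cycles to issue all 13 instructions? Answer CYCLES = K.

CYCLES = 9

t=0 i0:or.ALU ; WAW r2
t=1 i1:mul.MUL ; RAW r2
t=2 i2+i3:st.MEM add.ALU ; pair
t=3 i4:st.MEM ; no-port MEM/MEM
t=4 i5+i6:st.MEM xor.ALU ; pair
t=5 i7:and.ALU ; RAW r3
t=6 i8+i9:or.ALU ld.MEM ; pair
t=7 i10+i11:or.ALU or.ALU ; pair
t=8 i12:xor.ALU ; tail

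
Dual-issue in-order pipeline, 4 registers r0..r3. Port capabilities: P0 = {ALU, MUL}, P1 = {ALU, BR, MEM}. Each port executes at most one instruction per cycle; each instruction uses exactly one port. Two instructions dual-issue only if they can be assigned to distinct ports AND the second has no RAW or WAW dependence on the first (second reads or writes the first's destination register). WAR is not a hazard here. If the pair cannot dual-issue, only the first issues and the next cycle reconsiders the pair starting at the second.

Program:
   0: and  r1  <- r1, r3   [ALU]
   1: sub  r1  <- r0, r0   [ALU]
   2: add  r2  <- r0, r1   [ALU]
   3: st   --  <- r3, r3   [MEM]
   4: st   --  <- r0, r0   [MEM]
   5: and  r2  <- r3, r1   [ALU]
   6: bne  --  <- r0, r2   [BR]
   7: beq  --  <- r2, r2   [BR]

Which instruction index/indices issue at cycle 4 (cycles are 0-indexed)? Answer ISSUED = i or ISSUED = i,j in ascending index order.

#0 head=0: and i0 WAW r1
#1 head=1: sub i1 RAW r1
#2 head=2: add+st i2/i3 2-wide
#3 head=4: st+and i4/i5 2-wide
#4 head=6: bne i6 no-port BR/BR
#5 head=7: beq i7 tail

ISSUED = 6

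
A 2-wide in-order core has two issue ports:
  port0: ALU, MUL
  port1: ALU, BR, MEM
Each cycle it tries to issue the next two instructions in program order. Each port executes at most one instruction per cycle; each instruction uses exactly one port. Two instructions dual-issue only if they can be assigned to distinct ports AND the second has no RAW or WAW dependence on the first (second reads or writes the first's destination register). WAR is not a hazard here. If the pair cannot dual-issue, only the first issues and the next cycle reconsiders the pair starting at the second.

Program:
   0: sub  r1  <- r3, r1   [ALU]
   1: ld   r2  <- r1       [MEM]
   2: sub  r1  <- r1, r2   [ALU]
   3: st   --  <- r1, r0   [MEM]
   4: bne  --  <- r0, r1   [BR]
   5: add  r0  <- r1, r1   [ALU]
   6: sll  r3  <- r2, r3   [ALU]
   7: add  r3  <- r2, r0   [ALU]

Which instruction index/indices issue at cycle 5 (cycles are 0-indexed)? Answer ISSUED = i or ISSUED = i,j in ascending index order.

ISSUED = 6

t=0 i0:sub ; RAW r1
t=1 i1:ld ; RAW r2
t=2 i2:sub ; RAW r1
t=3 i3:st ; no-port MEM/BR
t=4 i4&i5:bne add ; pair
t=5 i6:sll ; WAW r3
t=6 i7:add ; tail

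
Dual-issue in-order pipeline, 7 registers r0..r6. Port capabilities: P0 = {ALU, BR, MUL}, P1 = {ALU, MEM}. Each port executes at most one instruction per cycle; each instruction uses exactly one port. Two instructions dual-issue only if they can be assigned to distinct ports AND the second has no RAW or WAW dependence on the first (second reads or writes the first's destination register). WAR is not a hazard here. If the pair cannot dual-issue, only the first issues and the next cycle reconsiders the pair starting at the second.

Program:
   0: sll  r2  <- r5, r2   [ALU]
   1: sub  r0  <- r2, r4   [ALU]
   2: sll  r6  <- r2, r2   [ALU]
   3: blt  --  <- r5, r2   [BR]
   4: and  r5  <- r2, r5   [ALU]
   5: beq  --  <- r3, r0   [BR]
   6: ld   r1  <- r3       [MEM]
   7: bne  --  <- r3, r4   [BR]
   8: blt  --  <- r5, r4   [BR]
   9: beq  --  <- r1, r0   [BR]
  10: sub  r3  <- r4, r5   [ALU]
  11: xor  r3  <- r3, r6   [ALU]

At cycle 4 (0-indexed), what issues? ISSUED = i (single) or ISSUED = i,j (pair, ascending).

ISSUED = 7

[0] i0  sll  -- RAW r2
[1] i1,i2  sub;sll  -- 2-wide
[2] i3,i4  blt;and  -- 2-wide
[3] i5,i6  beq;ld  -- 2-wide
[4] i7  bne  -- no-port BR/BR
[5] i8  blt  -- no-port BR/BR
[6] i9,i10  beq;sub  -- 2-wide
[7] i11  xor  -- tail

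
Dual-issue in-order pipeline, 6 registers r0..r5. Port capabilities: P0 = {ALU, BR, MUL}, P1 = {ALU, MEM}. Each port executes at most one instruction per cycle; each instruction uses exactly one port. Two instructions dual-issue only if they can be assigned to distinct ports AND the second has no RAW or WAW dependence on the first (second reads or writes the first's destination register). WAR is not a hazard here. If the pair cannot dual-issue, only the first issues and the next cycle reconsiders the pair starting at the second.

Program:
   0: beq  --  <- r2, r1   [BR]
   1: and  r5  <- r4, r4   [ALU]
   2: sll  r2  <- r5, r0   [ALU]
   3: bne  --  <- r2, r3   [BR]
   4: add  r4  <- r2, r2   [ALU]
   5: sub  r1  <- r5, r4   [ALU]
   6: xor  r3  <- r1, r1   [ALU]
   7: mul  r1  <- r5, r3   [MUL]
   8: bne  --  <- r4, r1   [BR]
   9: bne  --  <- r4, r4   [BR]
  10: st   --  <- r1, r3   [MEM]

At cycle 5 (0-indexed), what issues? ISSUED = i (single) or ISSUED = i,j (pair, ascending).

ISSUED = 7

  cy0 -> i0+i1 (beq.BR;and.ALU) pair
  cy1 -> i2 (sll.ALU) RAW r2
  cy2 -> i3+i4 (bne.BR;add.ALU) pair
  cy3 -> i5 (sub.ALU) RAW r1
  cy4 -> i6 (xor.ALU) RAW r3
  cy5 -> i7 (mul.MUL) no-port MUL/BR
  cy6 -> i8 (bne.BR) no-port BR/BR
  cy7 -> i9+i10 (bne.BR;st.MEM) pair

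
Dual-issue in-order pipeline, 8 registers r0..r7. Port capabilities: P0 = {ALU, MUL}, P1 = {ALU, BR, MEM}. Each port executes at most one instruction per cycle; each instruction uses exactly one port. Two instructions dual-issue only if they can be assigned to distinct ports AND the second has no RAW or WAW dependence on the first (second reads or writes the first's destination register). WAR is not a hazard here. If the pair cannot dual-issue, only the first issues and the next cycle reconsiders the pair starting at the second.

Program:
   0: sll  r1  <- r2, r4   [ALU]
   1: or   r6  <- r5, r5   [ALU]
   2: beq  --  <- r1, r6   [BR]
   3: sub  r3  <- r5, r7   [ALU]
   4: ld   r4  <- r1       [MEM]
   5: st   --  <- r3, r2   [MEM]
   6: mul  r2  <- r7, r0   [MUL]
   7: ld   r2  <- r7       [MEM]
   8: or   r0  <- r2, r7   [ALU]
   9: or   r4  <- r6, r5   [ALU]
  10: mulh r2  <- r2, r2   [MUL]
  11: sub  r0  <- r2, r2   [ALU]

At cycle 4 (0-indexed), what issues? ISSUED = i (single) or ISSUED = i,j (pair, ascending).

ISSUED = 7

t=0 i0&i1:sll.ALU+or.ALU ; pair
t=1 i2&i3:beq.BR+sub.ALU ; pair
t=2 i4:ld.MEM ; no-port MEM/MEM
t=3 i5&i6:st.MEM+mul.MUL ; pair
t=4 i7:ld.MEM ; RAW r2
t=5 i8&i9:or.ALU+or.ALU ; pair
t=6 i10:mulh.MUL ; RAW r2
t=7 i11:sub.ALU ; tail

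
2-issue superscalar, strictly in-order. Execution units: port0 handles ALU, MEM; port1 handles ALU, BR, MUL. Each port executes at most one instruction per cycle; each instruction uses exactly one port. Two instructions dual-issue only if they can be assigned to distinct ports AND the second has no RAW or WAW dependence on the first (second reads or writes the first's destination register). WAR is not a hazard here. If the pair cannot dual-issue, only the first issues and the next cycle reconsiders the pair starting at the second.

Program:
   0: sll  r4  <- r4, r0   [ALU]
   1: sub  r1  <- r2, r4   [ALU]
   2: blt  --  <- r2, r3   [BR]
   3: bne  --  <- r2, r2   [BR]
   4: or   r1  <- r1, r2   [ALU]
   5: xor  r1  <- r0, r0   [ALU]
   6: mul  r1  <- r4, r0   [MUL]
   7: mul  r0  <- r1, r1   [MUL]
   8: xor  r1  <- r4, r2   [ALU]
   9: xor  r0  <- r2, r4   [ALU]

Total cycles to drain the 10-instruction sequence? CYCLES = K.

CYCLES = 7

c0: i0 sll  RAW r4
c1: i1&i2 sub+blt  dual
c2: i3&i4 bne+or  dual
c3: i5 xor  WAW r1
c4: i6 mul  no-port MUL/MUL
c5: i7&i8 mul+xor  dual
c6: i9 xor  tail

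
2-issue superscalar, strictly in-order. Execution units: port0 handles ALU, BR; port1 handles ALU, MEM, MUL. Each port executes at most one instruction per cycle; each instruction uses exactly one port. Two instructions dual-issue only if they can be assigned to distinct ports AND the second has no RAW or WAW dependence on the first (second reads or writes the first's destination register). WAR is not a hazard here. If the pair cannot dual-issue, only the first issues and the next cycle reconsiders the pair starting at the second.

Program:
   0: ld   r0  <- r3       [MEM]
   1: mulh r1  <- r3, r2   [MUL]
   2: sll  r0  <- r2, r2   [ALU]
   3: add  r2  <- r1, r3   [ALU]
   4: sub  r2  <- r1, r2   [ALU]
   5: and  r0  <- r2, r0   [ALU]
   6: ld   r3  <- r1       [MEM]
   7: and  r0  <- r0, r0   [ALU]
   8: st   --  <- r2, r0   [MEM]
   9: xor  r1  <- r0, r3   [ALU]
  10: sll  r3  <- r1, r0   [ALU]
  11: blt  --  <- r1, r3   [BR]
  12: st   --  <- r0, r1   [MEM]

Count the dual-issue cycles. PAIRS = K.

0. ld.MEM @i0  | no-port MEM/MUL
1. mulh.MUL/sll.ALU @i1/i2  | pair
2. add.ALU @i3  | RAW+WAW r2
3. sub.ALU @i4  | RAW r2
4. and.ALU/ld.MEM @i5/i6  | pair
5. and.ALU @i7  | RAW r0
6. st.MEM/xor.ALU @i8/i9  | pair
7. sll.ALU @i10  | RAW r3
8. blt.BR/st.MEM @i11/i12  | pair

PAIRS = 4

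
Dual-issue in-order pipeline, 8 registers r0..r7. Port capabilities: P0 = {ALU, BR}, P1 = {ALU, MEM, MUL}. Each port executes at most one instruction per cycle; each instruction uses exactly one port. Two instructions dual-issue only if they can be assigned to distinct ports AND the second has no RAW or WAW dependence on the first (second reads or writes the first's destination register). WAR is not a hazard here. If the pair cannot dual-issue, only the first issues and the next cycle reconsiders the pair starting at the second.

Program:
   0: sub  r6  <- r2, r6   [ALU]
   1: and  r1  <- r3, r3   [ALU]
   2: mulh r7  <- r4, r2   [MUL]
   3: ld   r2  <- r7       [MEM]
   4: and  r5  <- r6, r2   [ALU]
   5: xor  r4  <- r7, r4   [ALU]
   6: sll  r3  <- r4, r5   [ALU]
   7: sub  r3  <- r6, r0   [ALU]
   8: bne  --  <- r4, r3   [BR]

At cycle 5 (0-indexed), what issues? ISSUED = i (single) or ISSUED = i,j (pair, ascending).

ISSUED = 7

[0] i0&i1  sub.ALU+and.ALU  -- dual
[1] i2  mulh.MUL  -- no-port MUL/MEM
[2] i3  ld.MEM  -- RAW r2
[3] i4&i5  and.ALU+xor.ALU  -- dual
[4] i6  sll.ALU  -- WAW r3
[5] i7  sub.ALU  -- RAW r3
[6] i8  bne.BR  -- tail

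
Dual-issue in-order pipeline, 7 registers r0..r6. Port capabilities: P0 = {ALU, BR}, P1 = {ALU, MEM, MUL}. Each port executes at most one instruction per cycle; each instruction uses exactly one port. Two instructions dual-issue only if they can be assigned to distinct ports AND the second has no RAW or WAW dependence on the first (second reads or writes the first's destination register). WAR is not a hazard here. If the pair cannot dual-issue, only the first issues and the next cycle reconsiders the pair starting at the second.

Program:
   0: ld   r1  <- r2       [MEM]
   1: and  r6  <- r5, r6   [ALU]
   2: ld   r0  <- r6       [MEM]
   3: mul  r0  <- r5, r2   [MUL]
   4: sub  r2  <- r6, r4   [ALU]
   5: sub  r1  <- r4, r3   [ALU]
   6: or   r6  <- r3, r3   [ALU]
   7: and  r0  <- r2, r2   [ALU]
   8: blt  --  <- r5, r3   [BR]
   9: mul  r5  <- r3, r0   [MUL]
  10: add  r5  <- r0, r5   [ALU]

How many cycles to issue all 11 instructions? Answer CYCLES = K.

0. ld/and @i0,i1  | 2-wide
1. ld @i2  | no-port MEM/MUL
2. mul/sub @i3,i4  | 2-wide
3. sub/or @i5,i6  | 2-wide
4. and/blt @i7,i8  | 2-wide
5. mul @i9  | RAW+WAW r5
6. add @i10  | tail

CYCLES = 7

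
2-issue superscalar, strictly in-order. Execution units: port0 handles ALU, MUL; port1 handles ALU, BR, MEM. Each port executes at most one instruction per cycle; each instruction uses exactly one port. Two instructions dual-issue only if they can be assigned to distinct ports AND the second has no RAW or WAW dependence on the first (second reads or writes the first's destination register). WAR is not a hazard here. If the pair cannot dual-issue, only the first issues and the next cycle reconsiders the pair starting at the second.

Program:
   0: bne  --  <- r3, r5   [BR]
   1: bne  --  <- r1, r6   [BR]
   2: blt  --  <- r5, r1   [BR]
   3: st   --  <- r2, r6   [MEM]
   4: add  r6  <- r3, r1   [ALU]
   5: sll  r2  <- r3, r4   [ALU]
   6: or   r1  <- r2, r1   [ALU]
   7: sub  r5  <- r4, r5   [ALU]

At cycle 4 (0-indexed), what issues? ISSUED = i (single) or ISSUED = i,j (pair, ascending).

0. bne @i0  | no-port BR/BR
1. bne @i1  | no-port BR/BR
2. blt @i2  | no-port BR/MEM
3. st add @i3&i4  | 2-wide
4. sll @i5  | RAW r2
5. or sub @i6&i7  | 2-wide

ISSUED = 5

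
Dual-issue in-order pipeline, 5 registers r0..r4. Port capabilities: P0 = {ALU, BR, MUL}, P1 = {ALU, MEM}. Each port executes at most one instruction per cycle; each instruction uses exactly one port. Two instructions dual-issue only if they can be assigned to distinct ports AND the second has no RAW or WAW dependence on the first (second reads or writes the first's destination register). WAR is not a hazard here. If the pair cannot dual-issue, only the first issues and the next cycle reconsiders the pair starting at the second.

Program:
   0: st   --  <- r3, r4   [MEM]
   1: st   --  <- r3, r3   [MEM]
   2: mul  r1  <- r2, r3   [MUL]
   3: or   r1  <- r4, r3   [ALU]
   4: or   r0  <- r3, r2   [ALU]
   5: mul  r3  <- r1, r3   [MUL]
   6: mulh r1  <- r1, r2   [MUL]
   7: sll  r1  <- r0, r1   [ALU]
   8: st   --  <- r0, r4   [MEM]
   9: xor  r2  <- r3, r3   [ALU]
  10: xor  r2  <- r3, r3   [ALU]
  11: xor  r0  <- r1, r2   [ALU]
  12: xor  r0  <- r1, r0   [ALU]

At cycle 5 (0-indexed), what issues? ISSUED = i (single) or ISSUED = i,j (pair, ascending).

0. st @i0  | no-port MEM/MEM
1. st+mul @i1/i2  | pair
2. or+or @i3/i4  | pair
3. mul @i5  | no-port MUL/MUL
4. mulh @i6  | RAW+WAW r1
5. sll+st @i7/i8  | pair
6. xor @i9  | WAW r2
7. xor @i10  | RAW r2
8. xor @i11  | RAW+WAW r0
9. xor @i12  | tail

ISSUED = 7,8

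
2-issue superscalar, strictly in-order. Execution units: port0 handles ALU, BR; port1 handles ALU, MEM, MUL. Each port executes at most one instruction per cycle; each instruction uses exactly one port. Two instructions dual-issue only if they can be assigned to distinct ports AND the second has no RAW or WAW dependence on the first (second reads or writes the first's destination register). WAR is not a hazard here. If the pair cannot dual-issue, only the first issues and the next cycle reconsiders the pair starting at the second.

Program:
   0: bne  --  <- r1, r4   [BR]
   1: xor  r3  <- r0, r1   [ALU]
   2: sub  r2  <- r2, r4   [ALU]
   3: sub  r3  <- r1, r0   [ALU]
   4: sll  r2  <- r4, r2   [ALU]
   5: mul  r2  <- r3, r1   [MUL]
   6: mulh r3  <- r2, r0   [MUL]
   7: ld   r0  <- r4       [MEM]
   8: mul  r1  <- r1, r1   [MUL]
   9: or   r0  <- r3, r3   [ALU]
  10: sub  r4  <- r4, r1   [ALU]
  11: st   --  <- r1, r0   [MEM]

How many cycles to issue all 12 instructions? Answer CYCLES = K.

CYCLES = 8

  cy0 -> i0/i1 (bne;xor) pair
  cy1 -> i2/i3 (sub;sub) pair
  cy2 -> i4 (sll) WAW r2
  cy3 -> i5 (mul) no-port MUL/MUL
  cy4 -> i6 (mulh) no-port MUL/MEM
  cy5 -> i7 (ld) no-port MEM/MUL
  cy6 -> i8/i9 (mul;or) pair
  cy7 -> i10/i11 (sub;st) pair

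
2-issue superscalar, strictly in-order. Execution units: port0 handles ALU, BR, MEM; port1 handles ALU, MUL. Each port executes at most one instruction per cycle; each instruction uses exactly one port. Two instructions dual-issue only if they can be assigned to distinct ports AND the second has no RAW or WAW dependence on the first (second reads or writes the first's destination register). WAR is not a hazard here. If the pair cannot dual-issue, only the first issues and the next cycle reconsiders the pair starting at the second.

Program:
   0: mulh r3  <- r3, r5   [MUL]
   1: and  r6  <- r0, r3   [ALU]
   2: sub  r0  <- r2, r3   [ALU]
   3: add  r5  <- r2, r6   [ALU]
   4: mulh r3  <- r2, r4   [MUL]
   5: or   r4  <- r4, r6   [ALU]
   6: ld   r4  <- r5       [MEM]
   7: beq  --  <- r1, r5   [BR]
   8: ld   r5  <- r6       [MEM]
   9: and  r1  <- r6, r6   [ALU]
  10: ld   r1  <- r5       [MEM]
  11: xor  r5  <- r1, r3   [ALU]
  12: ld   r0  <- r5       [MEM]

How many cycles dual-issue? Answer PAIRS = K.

t=0 i0:mulh.MUL ; RAW r3
t=1 i1,i2:and.ALU/sub.ALU ; 2-wide
t=2 i3,i4:add.ALU/mulh.MUL ; 2-wide
t=3 i5:or.ALU ; WAW r4
t=4 i6:ld.MEM ; no-port MEM/BR
t=5 i7:beq.BR ; no-port BR/MEM
t=6 i8,i9:ld.MEM/and.ALU ; 2-wide
t=7 i10:ld.MEM ; RAW r1
t=8 i11:xor.ALU ; RAW r5
t=9 i12:ld.MEM ; tail

PAIRS = 3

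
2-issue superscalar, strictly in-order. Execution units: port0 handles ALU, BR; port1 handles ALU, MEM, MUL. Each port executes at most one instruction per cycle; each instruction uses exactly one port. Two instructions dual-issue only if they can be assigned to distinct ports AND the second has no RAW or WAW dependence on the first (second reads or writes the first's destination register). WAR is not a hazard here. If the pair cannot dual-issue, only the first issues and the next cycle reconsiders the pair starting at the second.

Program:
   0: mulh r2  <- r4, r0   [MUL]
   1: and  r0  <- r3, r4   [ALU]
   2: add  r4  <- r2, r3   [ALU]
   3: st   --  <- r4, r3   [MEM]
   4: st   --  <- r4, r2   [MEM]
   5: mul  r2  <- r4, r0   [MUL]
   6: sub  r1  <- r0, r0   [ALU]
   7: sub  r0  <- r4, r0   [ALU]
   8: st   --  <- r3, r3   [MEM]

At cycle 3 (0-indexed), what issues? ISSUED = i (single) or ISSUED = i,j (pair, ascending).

#0 head=0: mulh.MUL/and.ALU i0&i1 dual
#1 head=2: add.ALU i2 RAW r4
#2 head=3: st.MEM i3 no-port MEM/MEM
#3 head=4: st.MEM i4 no-port MEM/MUL
#4 head=5: mul.MUL/sub.ALU i5&i6 dual
#5 head=7: sub.ALU/st.MEM i7&i8 dual

ISSUED = 4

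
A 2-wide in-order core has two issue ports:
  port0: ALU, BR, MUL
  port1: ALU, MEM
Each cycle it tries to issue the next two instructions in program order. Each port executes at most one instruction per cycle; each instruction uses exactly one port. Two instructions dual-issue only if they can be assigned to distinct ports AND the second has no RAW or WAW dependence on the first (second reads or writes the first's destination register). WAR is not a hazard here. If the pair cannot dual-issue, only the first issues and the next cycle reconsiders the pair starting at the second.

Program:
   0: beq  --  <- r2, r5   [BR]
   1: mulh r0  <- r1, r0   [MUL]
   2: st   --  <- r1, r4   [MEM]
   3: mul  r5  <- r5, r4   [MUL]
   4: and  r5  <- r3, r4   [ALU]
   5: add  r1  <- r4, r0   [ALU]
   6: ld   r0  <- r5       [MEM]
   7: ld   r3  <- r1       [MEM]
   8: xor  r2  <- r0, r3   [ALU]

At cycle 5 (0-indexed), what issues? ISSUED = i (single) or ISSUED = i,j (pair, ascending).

#0 head=0: beq i0 no-port BR/MUL
#1 head=1: mulh;st i1+i2 2-wide
#2 head=3: mul i3 WAW r5
#3 head=4: and;add i4+i5 2-wide
#4 head=6: ld i6 no-port MEM/MEM
#5 head=7: ld i7 RAW r3
#6 head=8: xor i8 tail

ISSUED = 7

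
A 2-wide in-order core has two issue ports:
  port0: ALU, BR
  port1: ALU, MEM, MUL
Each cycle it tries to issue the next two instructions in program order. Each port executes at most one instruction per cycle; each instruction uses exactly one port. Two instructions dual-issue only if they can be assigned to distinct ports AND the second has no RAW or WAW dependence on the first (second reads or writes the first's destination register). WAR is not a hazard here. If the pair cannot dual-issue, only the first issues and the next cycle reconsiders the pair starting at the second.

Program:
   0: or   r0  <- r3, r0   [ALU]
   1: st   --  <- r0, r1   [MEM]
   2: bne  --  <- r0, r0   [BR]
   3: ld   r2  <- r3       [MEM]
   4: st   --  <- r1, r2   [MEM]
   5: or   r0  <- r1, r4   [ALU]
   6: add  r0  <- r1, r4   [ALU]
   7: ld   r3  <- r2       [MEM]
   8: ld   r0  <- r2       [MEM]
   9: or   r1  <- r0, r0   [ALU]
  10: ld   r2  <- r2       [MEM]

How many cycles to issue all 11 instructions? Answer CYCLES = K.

CYCLES = 7

#0 head=0: or.ALU i0 RAW r0
#1 head=1: st.MEM;bne.BR i1,i2 2-wide
#2 head=3: ld.MEM i3 no-port MEM/MEM
#3 head=4: st.MEM;or.ALU i4,i5 2-wide
#4 head=6: add.ALU;ld.MEM i6,i7 2-wide
#5 head=8: ld.MEM i8 RAW r0
#6 head=9: or.ALU;ld.MEM i9,i10 2-wide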